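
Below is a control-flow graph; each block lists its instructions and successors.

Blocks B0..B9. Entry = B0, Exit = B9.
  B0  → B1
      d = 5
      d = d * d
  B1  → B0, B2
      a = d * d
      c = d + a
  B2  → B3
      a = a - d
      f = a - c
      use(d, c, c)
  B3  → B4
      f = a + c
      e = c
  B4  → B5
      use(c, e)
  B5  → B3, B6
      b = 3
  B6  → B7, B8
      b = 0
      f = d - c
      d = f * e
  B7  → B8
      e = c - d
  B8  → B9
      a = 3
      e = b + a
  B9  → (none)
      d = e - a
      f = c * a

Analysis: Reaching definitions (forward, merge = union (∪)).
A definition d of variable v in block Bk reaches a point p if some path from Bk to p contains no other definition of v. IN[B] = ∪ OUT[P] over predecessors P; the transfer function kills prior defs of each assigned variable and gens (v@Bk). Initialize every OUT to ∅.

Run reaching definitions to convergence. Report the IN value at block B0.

Answer: {a@B1, c@B1, d@B0}

Derivation:
Per-block solution:
  B0:  IN={a@B1, c@B1, d@B0}  OUT={a@B1, c@B1, d@B0}
  B1:  IN={a@B1, c@B1, d@B0}  OUT={a@B1, c@B1, d@B0}
  B2:  IN={a@B1, c@B1, d@B0}  OUT={a@B2, c@B1, d@B0, f@B2}
  B3:  IN={a@B2, b@B5, c@B1, d@B0, e@B3, f@B2, f@B3}  OUT={a@B2, b@B5, c@B1, d@B0, e@B3, f@B3}
  B4:  IN={a@B2, b@B5, c@B1, d@B0, e@B3, f@B3}  OUT={a@B2, b@B5, c@B1, d@B0, e@B3, f@B3}
  B5:  IN={a@B2, b@B5, c@B1, d@B0, e@B3, f@B3}  OUT={a@B2, b@B5, c@B1, d@B0, e@B3, f@B3}
  B6:  IN={a@B2, b@B5, c@B1, d@B0, e@B3, f@B3}  OUT={a@B2, b@B6, c@B1, d@B6, e@B3, f@B6}
  B7:  IN={a@B2, b@B6, c@B1, d@B6, e@B3, f@B6}  OUT={a@B2, b@B6, c@B1, d@B6, e@B7, f@B6}
  B8:  IN={a@B2, b@B6, c@B1, d@B6, e@B3, e@B7, f@B6}  OUT={a@B8, b@B6, c@B1, d@B6, e@B8, f@B6}
  B9:  IN={a@B8, b@B6, c@B1, d@B6, e@B8, f@B6}  OUT={a@B8, b@B6, c@B1, d@B9, e@B8, f@B9}

Merge at B0 (entry node, so the boundary value {} is joined with the incoming edge(s)): IN[B0] = {} ⊔ OUT[B1] = {a@B1, c@B1, d@B0}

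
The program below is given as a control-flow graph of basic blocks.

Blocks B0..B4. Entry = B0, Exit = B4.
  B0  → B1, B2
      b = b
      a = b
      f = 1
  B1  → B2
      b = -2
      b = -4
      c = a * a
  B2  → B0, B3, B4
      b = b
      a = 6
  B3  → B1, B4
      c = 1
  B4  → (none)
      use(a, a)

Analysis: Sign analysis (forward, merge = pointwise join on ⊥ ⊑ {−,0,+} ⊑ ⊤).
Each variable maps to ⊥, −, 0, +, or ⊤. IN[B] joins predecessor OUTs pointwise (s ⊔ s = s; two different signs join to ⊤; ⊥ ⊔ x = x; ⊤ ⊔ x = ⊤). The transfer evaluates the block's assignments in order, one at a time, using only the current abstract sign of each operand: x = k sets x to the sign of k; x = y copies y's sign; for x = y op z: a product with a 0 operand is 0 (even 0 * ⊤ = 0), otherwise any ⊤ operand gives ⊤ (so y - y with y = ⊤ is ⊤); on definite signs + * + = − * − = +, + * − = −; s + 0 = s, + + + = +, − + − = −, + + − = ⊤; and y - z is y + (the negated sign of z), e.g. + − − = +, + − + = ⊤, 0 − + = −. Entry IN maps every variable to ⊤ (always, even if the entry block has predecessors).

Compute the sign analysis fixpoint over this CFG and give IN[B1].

Converged values:
  B0:  IN=(all ⊤)  OUT={f:+; rest ⊤}
  B1:  IN={f:+; rest ⊤}  OUT={b:-, f:+; rest ⊤}
  B2:  IN={f:+; rest ⊤}  OUT={a:+, f:+; rest ⊤}
  B3:  IN={a:+, f:+; rest ⊤}  OUT={a:+, c:+, f:+; rest ⊤}
  B4:  IN={a:+, f:+; rest ⊤}  OUT={a:+, f:+; rest ⊤}

Merge at B1: IN[B1] = OUT[B0] ⊔ OUT[B3] = {a: ⊤, b: ⊤, c: ⊤, d: ⊤, e: ⊤, f: +}

Answer: {a: ⊤, b: ⊤, c: ⊤, d: ⊤, e: ⊤, f: +}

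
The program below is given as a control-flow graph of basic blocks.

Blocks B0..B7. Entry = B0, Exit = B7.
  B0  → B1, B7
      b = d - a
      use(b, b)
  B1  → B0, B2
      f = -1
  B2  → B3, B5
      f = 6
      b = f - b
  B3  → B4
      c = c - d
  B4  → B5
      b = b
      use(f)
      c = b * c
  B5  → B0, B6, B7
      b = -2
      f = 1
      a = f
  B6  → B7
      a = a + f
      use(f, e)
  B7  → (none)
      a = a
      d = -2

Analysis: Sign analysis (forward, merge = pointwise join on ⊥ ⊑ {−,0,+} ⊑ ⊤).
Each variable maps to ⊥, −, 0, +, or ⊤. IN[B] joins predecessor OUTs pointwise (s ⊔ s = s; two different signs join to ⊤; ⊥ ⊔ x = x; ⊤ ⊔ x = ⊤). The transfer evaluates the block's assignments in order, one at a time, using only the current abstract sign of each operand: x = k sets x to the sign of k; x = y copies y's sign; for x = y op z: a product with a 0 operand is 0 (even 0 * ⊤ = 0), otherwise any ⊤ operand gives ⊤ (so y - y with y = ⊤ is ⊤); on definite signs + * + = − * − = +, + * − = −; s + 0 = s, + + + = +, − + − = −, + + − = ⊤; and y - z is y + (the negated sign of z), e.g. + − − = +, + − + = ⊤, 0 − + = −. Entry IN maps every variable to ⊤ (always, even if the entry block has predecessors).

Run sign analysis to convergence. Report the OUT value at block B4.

Converged values:
  B0:   IN=(all ⊤)   OUT=(all ⊤)
  B1:   IN=(all ⊤)   OUT={f:-; rest ⊤}
  B2:   IN={f:-; rest ⊤}   OUT={f:+; rest ⊤}
  B3:   IN={f:+; rest ⊤}   OUT={f:+; rest ⊤}
  B4:   IN={f:+; rest ⊤}   OUT={f:+; rest ⊤}
  B5:   IN={f:+; rest ⊤}   OUT={a:+, b:-, f:+; rest ⊤}
  B6:   IN={a:+, b:-, f:+; rest ⊤}   OUT={a:+, b:-, f:+; rest ⊤}
  B7:   IN=(all ⊤)   OUT={d:-; rest ⊤}

Merge at B4: IN[B4] = OUT[B3] = {a: ⊤, b: ⊤, c: ⊤, d: ⊤, e: ⊤, f: +}
Applying B4's transfer function to that IN value gives OUT[B4] (row B4 above).

Answer: {a: ⊤, b: ⊤, c: ⊤, d: ⊤, e: ⊤, f: +}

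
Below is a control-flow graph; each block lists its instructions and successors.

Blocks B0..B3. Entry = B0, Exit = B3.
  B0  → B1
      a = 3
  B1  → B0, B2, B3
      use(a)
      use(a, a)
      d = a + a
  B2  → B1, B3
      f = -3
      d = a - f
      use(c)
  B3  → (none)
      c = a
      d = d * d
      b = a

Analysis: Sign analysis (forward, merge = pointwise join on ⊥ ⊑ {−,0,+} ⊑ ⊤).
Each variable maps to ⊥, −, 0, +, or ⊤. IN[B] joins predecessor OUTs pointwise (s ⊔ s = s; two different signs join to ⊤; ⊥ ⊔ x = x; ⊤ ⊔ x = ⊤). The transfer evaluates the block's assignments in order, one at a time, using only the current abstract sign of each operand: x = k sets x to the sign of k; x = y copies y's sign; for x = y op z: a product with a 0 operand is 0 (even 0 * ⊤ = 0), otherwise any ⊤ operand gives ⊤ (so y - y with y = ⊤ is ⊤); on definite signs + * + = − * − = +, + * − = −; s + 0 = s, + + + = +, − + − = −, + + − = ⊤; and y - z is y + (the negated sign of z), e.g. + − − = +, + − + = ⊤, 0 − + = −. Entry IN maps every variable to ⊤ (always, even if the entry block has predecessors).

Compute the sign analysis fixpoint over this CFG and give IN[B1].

Fixpoint table:
  B0:   IN=(all ⊤)   OUT={a:+; rest ⊤}
  B1:   IN={a:+; rest ⊤}   OUT={a:+, d:+; rest ⊤}
  B2:   IN={a:+, d:+; rest ⊤}   OUT={a:+, d:+, f:-; rest ⊤}
  B3:   IN={a:+, d:+; rest ⊤}   OUT={a:+, b:+, c:+, d:+; rest ⊤}

Merge at B1: IN[B1] = OUT[B0] ⊔ OUT[B2] = {a: +, b: ⊤, c: ⊤, d: ⊤, e: ⊤, f: ⊤}

Answer: {a: +, b: ⊤, c: ⊤, d: ⊤, e: ⊤, f: ⊤}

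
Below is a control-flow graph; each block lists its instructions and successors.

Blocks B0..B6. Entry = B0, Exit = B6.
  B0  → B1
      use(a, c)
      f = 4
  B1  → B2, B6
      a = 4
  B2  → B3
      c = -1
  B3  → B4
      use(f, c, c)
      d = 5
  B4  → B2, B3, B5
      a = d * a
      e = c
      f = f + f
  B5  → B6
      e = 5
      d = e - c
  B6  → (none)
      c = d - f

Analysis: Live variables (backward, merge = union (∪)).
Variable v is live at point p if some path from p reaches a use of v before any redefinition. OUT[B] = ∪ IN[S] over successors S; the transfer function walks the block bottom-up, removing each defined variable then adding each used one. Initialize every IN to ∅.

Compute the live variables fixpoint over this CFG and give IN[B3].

Answer: {a, c, f}

Trace:
Converged values:
  B0:  IN={a, c, d}  OUT={d, f}
  B1:  IN={d, f}  OUT={a, d, f}
  B2:  IN={a, f}  OUT={a, c, f}
  B3:  IN={a, c, f}  OUT={a, c, d, f}
  B4:  IN={a, c, d, f}  OUT={a, c, f}
  B5:  IN={c, f}  OUT={d, f}
  B6:  IN={d, f}  OUT={}

Merge at B3: OUT[B3] = IN[B4] = {a, c, d, f}
Applying B3's transfer function to that OUT value gives IN[B3] (row B3 above).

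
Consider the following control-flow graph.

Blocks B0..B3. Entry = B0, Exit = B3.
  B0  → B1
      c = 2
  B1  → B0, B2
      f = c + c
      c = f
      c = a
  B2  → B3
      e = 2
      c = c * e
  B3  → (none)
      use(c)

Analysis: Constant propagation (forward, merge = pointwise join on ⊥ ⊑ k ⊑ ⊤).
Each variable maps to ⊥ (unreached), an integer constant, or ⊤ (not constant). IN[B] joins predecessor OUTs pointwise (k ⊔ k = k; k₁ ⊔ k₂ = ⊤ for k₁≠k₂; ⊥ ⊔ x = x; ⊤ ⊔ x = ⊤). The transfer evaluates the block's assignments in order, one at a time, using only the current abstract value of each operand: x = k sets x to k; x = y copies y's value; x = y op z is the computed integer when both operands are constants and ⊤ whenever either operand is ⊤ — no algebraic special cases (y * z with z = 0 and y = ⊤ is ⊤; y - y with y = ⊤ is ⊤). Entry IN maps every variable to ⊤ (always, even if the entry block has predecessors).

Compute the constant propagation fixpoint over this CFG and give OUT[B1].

Answer: {a: ⊤, b: ⊤, c: ⊤, d: ⊤, e: ⊤, f: 4}

Working:
Converged values:
  B0:  IN=(all ⊤)  OUT={c:2; rest ⊤}
  B1:  IN={c:2; rest ⊤}  OUT={f:4; rest ⊤}
  B2:  IN={f:4; rest ⊤}  OUT={e:2, f:4; rest ⊤}
  B3:  IN={e:2, f:4; rest ⊤}  OUT={e:2, f:4; rest ⊤}

Merge at B1: IN[B1] = OUT[B0] = {a: ⊤, b: ⊤, c: 2, d: ⊤, e: ⊤, f: ⊤}
Applying B1's transfer function to that IN value gives OUT[B1] (row B1 above).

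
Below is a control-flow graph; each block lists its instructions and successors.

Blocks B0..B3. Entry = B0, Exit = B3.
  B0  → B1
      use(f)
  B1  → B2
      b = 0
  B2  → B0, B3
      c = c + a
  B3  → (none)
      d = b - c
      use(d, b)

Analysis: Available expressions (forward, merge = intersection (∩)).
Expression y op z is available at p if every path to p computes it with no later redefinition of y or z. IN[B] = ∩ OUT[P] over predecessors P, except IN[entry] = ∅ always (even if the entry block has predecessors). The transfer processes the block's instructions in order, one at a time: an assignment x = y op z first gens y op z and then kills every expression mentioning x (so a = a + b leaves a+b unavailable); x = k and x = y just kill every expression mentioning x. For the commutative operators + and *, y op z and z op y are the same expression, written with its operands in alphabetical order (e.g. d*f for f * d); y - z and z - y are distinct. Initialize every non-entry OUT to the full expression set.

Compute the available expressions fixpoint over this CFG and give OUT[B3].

Fixpoint table:
  B0:  IN={}  OUT={}
  B1:  IN={}  OUT={}
  B2:  IN={}  OUT={}
  B3:  IN={}  OUT={b-c}

Merge at B3: IN[B3] = OUT[B2] = {}
Applying B3's transfer function to that IN value gives OUT[B3] (row B3 above).

Answer: {b-c}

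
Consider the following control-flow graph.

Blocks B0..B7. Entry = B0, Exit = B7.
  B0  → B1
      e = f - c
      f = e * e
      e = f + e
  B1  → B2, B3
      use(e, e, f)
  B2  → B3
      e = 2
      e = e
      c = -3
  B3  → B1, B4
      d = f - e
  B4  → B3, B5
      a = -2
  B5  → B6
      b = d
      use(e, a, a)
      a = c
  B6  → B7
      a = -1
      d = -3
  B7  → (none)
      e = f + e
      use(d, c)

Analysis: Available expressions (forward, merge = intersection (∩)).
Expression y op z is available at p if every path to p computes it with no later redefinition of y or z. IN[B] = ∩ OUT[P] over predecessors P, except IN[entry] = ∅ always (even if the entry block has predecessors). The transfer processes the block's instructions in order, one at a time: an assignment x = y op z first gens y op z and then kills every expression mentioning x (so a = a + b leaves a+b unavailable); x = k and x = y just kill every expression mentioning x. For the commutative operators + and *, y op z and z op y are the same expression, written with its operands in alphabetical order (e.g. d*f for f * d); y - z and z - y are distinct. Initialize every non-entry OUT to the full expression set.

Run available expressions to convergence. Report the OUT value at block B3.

Per-block solution:
  B0: | IN={} | OUT={}
  B1: | IN={} | OUT={}
  B2: | IN={} | OUT={}
  B3: | IN={} | OUT={f-e}
  B4: | IN={f-e} | OUT={f-e}
  B5: | IN={f-e} | OUT={f-e}
  B6: | IN={f-e} | OUT={f-e}
  B7: | IN={f-e} | OUT={}

Merge at B3: IN[B3] = OUT[B1] ∩ OUT[B2] ∩ OUT[B4] = {}
Applying B3's transfer function to that IN value gives OUT[B3] (row B3 above).

Answer: {f-e}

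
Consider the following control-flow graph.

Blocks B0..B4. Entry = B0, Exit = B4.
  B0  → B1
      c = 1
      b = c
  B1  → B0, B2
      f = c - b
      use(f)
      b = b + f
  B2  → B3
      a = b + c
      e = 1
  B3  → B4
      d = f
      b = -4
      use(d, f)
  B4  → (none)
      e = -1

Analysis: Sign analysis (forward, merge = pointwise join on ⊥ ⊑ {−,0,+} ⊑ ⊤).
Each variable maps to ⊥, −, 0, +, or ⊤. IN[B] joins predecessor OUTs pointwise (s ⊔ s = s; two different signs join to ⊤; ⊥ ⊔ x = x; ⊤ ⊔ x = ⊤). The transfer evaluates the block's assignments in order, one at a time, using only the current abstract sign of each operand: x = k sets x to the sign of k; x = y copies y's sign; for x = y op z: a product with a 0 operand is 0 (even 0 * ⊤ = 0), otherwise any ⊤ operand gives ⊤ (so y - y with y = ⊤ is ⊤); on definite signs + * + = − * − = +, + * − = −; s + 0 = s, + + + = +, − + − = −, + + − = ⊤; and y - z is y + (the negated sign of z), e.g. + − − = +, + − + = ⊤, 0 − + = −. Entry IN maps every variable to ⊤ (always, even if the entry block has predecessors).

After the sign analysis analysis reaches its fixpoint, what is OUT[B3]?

Fixpoint table:
  B0:  IN=(all ⊤)  OUT={b:+, c:+; rest ⊤}
  B1:  IN={b:+, c:+; rest ⊤}  OUT={c:+; rest ⊤}
  B2:  IN={c:+; rest ⊤}  OUT={c:+, e:+; rest ⊤}
  B3:  IN={c:+, e:+; rest ⊤}  OUT={b:-, c:+, e:+; rest ⊤}
  B4:  IN={b:-, c:+, e:+; rest ⊤}  OUT={b:-, c:+, e:-; rest ⊤}

Merge at B3: IN[B3] = OUT[B2] = {a: ⊤, b: ⊤, c: +, d: ⊤, e: +, f: ⊤}
Applying B3's transfer function to that IN value gives OUT[B3] (row B3 above).

Answer: {a: ⊤, b: -, c: +, d: ⊤, e: +, f: ⊤}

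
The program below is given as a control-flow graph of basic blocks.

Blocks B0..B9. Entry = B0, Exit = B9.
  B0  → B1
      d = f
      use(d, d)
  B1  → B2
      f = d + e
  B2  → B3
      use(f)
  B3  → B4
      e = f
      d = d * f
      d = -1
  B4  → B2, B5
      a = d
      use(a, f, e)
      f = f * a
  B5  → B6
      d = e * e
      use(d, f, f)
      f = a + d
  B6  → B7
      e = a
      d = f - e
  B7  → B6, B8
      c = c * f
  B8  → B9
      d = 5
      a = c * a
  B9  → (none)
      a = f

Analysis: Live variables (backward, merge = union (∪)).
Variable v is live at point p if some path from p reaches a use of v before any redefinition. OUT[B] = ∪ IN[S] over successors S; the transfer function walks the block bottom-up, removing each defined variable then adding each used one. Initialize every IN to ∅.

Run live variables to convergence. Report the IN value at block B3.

Answer: {c, d, f}

Trace:
Fixpoint table:
  B0:  IN={c, e, f}  OUT={c, d, e}
  B1:  IN={c, d, e}  OUT={c, d, f}
  B2:  IN={c, d, f}  OUT={c, d, f}
  B3:  IN={c, d, f}  OUT={c, d, e, f}
  B4:  IN={c, d, e, f}  OUT={a, c, d, e, f}
  B5:  IN={a, c, e, f}  OUT={a, c, f}
  B6:  IN={a, c, f}  OUT={a, c, f}
  B7:  IN={a, c, f}  OUT={a, c, f}
  B8:  IN={a, c, f}  OUT={f}
  B9:  IN={f}  OUT={}

Merge at B3: OUT[B3] = IN[B4] = {c, d, e, f}
Applying B3's transfer function to that OUT value gives IN[B3] (row B3 above).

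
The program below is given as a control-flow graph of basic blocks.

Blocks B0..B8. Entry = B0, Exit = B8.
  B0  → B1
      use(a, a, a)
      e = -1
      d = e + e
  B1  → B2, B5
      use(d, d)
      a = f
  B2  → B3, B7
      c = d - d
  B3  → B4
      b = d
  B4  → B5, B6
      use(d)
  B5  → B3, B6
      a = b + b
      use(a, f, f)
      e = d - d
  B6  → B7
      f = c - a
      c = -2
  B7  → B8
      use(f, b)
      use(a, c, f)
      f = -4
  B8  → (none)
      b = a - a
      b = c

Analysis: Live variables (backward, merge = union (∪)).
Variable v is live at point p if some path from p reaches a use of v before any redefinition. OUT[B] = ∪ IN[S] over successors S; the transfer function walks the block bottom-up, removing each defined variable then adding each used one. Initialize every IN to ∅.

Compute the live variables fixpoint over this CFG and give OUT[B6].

Per-block solution:
  B0:   IN={a, b, c, f}   OUT={b, c, d, f}
  B1:   IN={b, c, d, f}   OUT={a, b, c, d, f}
  B2:   IN={a, b, d, f}   OUT={a, b, c, d, f}
  B3:   IN={a, c, d, f}   OUT={a, b, c, d, f}
  B4:   IN={a, b, c, d, f}   OUT={a, b, c, d, f}
  B5:   IN={b, c, d, f}   OUT={a, b, c, d, f}
  B6:   IN={a, b, c}   OUT={a, b, c, f}
  B7:   IN={a, b, c, f}   OUT={a, c}
  B8:   IN={a, c}   OUT={}

Merge at B6: OUT[B6] = IN[B7] = {a, b, c, f}

Answer: {a, b, c, f}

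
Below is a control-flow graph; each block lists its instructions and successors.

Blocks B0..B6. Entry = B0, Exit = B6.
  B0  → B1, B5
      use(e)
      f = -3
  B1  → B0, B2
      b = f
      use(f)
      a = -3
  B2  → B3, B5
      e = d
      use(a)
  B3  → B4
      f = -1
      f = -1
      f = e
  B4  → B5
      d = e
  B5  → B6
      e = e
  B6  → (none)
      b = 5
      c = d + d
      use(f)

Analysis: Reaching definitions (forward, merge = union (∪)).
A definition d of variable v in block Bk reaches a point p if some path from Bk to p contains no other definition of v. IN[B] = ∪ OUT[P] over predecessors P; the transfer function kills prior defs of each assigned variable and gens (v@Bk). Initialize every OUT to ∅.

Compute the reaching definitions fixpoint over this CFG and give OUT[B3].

Answer: {a@B1, b@B1, e@B2, f@B3}

Working:
Converged values:
  B0:   IN={a@B1, b@B1, f@B0}   OUT={a@B1, b@B1, f@B0}
  B1:   IN={a@B1, b@B1, f@B0}   OUT={a@B1, b@B1, f@B0}
  B2:   IN={a@B1, b@B1, f@B0}   OUT={a@B1, b@B1, e@B2, f@B0}
  B3:   IN={a@B1, b@B1, e@B2, f@B0}   OUT={a@B1, b@B1, e@B2, f@B3}
  B4:   IN={a@B1, b@B1, e@B2, f@B3}   OUT={a@B1, b@B1, d@B4, e@B2, f@B3}
  B5:   IN={a@B1, b@B1, d@B4, e@B2, f@B0, f@B3}   OUT={a@B1, b@B1, d@B4, e@B5, f@B0, f@B3}
  B6:   IN={a@B1, b@B1, d@B4, e@B5, f@B0, f@B3}   OUT={a@B1, b@B6, c@B6, d@B4, e@B5, f@B0, f@B3}

Merge at B3: IN[B3] = OUT[B2] = {a@B1, b@B1, e@B2, f@B0}
Applying B3's transfer function to that IN value gives OUT[B3] (row B3 above).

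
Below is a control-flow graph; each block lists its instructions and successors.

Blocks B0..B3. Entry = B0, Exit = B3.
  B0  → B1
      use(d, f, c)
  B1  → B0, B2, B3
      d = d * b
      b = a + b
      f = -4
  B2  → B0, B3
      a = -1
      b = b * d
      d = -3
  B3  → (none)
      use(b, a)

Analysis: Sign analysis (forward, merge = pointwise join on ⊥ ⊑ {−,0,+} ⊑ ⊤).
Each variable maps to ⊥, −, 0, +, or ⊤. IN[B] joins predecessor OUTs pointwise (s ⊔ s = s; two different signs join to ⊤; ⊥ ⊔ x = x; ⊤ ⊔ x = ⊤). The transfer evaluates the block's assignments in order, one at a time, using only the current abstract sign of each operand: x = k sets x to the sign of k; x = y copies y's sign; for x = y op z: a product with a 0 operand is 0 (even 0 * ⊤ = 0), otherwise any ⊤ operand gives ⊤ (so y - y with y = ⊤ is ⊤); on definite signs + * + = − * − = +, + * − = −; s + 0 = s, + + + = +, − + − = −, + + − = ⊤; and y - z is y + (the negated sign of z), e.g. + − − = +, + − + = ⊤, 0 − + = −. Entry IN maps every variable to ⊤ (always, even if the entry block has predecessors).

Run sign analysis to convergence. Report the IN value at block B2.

Per-block solution:
  B0:   IN=(all ⊤)   OUT=(all ⊤)
  B1:   IN=(all ⊤)   OUT={f:-; rest ⊤}
  B2:   IN={f:-; rest ⊤}   OUT={a:-, d:-, f:-; rest ⊤}
  B3:   IN={f:-; rest ⊤}   OUT={f:-; rest ⊤}

Merge at B2: IN[B2] = OUT[B1] = {a: ⊤, b: ⊤, c: ⊤, d: ⊤, e: ⊤, f: -}

Answer: {a: ⊤, b: ⊤, c: ⊤, d: ⊤, e: ⊤, f: -}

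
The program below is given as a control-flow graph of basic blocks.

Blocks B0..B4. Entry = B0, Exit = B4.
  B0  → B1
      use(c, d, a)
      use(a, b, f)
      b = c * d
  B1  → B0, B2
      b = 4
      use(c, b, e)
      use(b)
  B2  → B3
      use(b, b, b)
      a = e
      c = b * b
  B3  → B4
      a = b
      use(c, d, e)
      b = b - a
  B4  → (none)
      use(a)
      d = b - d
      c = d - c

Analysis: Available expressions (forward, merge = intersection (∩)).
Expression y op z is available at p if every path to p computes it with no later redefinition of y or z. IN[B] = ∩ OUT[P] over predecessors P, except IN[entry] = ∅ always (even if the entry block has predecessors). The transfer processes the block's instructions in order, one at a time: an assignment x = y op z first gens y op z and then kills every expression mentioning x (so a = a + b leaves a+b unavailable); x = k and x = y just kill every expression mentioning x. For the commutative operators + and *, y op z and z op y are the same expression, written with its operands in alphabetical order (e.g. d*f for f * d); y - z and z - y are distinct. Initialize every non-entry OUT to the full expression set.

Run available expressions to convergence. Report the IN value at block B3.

Converged values:
  B0: | IN={} | OUT={c*d}
  B1: | IN={c*d} | OUT={c*d}
  B2: | IN={c*d} | OUT={b*b}
  B3: | IN={b*b} | OUT={}
  B4: | IN={} | OUT={}

Merge at B3: IN[B3] = OUT[B2] = {b*b}

Answer: {b*b}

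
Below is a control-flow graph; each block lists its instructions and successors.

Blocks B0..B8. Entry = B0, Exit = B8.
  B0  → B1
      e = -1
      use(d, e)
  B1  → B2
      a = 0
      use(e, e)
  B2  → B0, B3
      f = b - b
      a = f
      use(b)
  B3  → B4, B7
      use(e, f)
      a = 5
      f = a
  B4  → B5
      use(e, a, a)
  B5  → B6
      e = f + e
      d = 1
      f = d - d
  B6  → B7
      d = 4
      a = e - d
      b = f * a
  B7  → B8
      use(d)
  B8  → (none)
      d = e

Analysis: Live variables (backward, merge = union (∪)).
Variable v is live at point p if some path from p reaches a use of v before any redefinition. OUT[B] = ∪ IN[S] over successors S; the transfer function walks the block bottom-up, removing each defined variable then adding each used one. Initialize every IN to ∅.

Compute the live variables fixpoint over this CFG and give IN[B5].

Fixpoint table:
  B0: | IN={b, d} | OUT={b, d, e}
  B1: | IN={b, d, e} | OUT={b, d, e}
  B2: | IN={b, d, e} | OUT={b, d, e, f}
  B3: | IN={d, e, f} | OUT={a, d, e, f}
  B4: | IN={a, e, f} | OUT={e, f}
  B5: | IN={e, f} | OUT={e, f}
  B6: | IN={e, f} | OUT={d, e}
  B7: | IN={d, e} | OUT={e}
  B8: | IN={e} | OUT={}

Merge at B5: OUT[B5] = IN[B6] = {e, f}
Applying B5's transfer function to that OUT value gives IN[B5] (row B5 above).

Answer: {e, f}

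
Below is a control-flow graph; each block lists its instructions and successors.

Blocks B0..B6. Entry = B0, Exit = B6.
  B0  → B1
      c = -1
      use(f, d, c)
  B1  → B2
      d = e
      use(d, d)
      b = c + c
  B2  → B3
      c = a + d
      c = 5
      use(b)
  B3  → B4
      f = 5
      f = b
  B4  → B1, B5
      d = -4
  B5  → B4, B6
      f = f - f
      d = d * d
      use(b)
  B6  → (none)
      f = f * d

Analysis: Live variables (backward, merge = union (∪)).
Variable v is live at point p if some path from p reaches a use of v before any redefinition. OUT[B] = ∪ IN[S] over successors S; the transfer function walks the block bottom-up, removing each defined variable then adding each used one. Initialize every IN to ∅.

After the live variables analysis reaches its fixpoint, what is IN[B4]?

Fixpoint table:
  B0: | IN={a, d, e, f} | OUT={a, c, e}
  B1: | IN={a, c, e} | OUT={a, b, d, e}
  B2: | IN={a, b, d, e} | OUT={a, b, c, e}
  B3: | IN={a, b, c, e} | OUT={a, b, c, e, f}
  B4: | IN={a, b, c, e, f} | OUT={a, b, c, d, e, f}
  B5: | IN={a, b, c, d, e, f} | OUT={a, b, c, d, e, f}
  B6: | IN={d, f} | OUT={}

Merge at B4: OUT[B4] = IN[B1] ⊔ IN[B5] = {a, b, c, d, e, f}
Applying B4's transfer function to that OUT value gives IN[B4] (row B4 above).

Answer: {a, b, c, e, f}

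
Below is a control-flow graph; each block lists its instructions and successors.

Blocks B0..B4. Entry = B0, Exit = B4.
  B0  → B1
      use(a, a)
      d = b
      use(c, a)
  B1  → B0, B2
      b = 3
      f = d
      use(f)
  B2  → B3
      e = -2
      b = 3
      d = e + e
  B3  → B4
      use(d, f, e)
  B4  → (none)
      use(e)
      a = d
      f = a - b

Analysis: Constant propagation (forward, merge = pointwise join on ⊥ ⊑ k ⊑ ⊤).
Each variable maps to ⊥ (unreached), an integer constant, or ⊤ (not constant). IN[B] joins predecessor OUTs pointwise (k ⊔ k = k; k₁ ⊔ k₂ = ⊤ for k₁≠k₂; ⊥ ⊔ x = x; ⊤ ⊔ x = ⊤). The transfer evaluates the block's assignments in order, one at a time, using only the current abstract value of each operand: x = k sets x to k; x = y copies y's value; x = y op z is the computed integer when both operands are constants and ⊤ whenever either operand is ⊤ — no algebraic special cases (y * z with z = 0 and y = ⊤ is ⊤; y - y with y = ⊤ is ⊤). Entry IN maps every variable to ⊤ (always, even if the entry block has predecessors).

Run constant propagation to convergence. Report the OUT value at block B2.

Answer: {a: ⊤, b: 3, c: ⊤, d: -4, e: -2, f: ⊤}

Trace:
Converged values:
  B0:   IN=(all ⊤)   OUT=(all ⊤)
  B1:   IN=(all ⊤)   OUT={b:3; rest ⊤}
  B2:   IN={b:3; rest ⊤}   OUT={b:3, d:-4, e:-2; rest ⊤}
  B3:   IN={b:3, d:-4, e:-2; rest ⊤}   OUT={b:3, d:-4, e:-2; rest ⊤}
  B4:   IN={b:3, d:-4, e:-2; rest ⊤}   OUT={a:-4, b:3, d:-4, e:-2, f:-7; rest ⊤}

Merge at B2: IN[B2] = OUT[B1] = {a: ⊤, b: 3, c: ⊤, d: ⊤, e: ⊤, f: ⊤}
Applying B2's transfer function to that IN value gives OUT[B2] (row B2 above).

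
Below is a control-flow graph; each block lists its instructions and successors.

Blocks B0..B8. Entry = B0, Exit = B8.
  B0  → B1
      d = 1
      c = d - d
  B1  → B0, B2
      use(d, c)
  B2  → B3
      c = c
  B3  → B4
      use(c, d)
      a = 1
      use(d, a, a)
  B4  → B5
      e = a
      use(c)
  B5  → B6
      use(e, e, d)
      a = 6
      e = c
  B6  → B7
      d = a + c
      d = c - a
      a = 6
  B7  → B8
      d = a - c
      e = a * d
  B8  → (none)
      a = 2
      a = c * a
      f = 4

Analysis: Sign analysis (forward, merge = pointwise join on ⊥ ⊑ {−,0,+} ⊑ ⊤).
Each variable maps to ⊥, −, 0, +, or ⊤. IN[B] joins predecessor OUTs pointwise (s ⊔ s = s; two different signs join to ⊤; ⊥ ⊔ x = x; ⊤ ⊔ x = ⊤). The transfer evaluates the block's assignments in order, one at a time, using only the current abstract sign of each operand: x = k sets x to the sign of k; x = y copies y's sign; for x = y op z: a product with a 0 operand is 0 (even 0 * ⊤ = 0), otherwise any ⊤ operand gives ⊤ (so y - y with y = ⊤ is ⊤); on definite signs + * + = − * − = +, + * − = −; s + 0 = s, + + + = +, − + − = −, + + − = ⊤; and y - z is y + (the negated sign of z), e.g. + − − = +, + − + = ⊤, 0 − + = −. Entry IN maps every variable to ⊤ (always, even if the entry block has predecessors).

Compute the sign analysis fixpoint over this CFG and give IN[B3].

Answer: {a: ⊤, b: ⊤, c: ⊤, d: +, e: ⊤, f: ⊤}

Trace:
Per-block solution:
  B0: | IN=(all ⊤) | OUT={d:+; rest ⊤}
  B1: | IN={d:+; rest ⊤} | OUT={d:+; rest ⊤}
  B2: | IN={d:+; rest ⊤} | OUT={d:+; rest ⊤}
  B3: | IN={d:+; rest ⊤} | OUT={a:+, d:+; rest ⊤}
  B4: | IN={a:+, d:+; rest ⊤} | OUT={a:+, d:+, e:+; rest ⊤}
  B5: | IN={a:+, d:+, e:+; rest ⊤} | OUT={a:+, d:+; rest ⊤}
  B6: | IN={a:+, d:+; rest ⊤} | OUT={a:+; rest ⊤}
  B7: | IN={a:+; rest ⊤} | OUT={a:+; rest ⊤}
  B8: | IN={a:+; rest ⊤} | OUT={f:+; rest ⊤}

Merge at B3: IN[B3] = OUT[B2] = {a: ⊤, b: ⊤, c: ⊤, d: +, e: ⊤, f: ⊤}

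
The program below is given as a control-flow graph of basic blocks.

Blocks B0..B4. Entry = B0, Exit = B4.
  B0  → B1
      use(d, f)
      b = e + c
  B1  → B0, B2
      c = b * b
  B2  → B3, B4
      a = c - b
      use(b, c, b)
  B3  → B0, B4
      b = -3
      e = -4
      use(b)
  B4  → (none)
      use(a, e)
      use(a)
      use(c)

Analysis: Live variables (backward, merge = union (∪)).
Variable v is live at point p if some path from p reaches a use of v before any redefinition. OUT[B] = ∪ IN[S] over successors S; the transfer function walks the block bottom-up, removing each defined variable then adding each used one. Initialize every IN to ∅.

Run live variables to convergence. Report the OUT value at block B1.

Fixpoint table:
  B0:  IN={c, d, e, f}  OUT={b, d, e, f}
  B1:  IN={b, d, e, f}  OUT={b, c, d, e, f}
  B2:  IN={b, c, d, e, f}  OUT={a, c, d, e, f}
  B3:  IN={a, c, d, f}  OUT={a, c, d, e, f}
  B4:  IN={a, c, e}  OUT={}

Merge at B1: OUT[B1] = IN[B0] ⊔ IN[B2] = {b, c, d, e, f}

Answer: {b, c, d, e, f}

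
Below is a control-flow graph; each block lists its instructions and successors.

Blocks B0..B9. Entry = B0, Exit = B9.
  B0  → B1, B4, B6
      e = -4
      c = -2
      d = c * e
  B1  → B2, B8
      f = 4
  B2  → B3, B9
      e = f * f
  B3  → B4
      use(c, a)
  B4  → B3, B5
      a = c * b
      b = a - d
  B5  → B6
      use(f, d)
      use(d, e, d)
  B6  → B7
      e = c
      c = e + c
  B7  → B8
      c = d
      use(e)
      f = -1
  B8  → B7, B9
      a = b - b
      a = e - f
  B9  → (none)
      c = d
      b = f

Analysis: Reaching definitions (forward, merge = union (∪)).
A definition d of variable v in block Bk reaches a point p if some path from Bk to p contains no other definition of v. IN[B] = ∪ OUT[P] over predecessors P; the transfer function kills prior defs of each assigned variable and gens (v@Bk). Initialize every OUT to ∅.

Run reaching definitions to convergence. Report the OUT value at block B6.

Answer: {a@B4, b@B4, c@B6, d@B0, e@B6, f@B1}

Derivation:
Per-block solution:
  B0: | IN={} | OUT={c@B0, d@B0, e@B0}
  B1: | IN={c@B0, d@B0, e@B0} | OUT={c@B0, d@B0, e@B0, f@B1}
  B2: | IN={c@B0, d@B0, e@B0, f@B1} | OUT={c@B0, d@B0, e@B2, f@B1}
  B3: | IN={a@B4, b@B4, c@B0, d@B0, e@B0, e@B2, f@B1} | OUT={a@B4, b@B4, c@B0, d@B0, e@B0, e@B2, f@B1}
  B4: | IN={a@B4, b@B4, c@B0, d@B0, e@B0, e@B2, f@B1} | OUT={a@B4, b@B4, c@B0, d@B0, e@B0, e@B2, f@B1}
  B5: | IN={a@B4, b@B4, c@B0, d@B0, e@B0, e@B2, f@B1} | OUT={a@B4, b@B4, c@B0, d@B0, e@B0, e@B2, f@B1}
  B6: | IN={a@B4, b@B4, c@B0, d@B0, e@B0, e@B2, f@B1} | OUT={a@B4, b@B4, c@B6, d@B0, e@B6, f@B1}
  B7: | IN={a@B4, a@B8, b@B4, c@B0, c@B6, c@B7, d@B0, e@B0, e@B6, f@B1, f@B7} | OUT={a@B4, a@B8, b@B4, c@B7, d@B0, e@B0, e@B6, f@B7}
  B8: | IN={a@B4, a@B8, b@B4, c@B0, c@B7, d@B0, e@B0, e@B6, f@B1, f@B7} | OUT={a@B8, b@B4, c@B0, c@B7, d@B0, e@B0, e@B6, f@B1, f@B7}
  B9: | IN={a@B8, b@B4, c@B0, c@B7, d@B0, e@B0, e@B2, e@B6, f@B1, f@B7} | OUT={a@B8, b@B9, c@B9, d@B0, e@B0, e@B2, e@B6, f@B1, f@B7}

Merge at B6: IN[B6] = OUT[B0] ⊔ OUT[B5] = {a@B4, b@B4, c@B0, d@B0, e@B0, e@B2, f@B1}
Applying B6's transfer function to that IN value gives OUT[B6] (row B6 above).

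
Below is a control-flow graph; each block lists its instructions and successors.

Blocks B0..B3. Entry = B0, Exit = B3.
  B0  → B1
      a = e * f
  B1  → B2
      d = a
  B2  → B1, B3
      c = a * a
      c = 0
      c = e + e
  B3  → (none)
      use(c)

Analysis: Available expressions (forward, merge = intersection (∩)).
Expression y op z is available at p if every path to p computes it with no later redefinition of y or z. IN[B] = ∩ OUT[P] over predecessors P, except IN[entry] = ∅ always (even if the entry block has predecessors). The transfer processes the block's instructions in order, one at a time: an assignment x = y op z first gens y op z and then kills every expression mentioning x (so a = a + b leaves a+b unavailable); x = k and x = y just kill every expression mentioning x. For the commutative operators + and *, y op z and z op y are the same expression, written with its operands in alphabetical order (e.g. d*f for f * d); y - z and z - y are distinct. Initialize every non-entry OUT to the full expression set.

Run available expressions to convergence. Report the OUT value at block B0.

Per-block solution:
  B0:   IN={}   OUT={e*f}
  B1:   IN={e*f}   OUT={e*f}
  B2:   IN={e*f}   OUT={a*a, e*f, e+e}
  B3:   IN={a*a, e*f, e+e}   OUT={a*a, e*f, e+e}

B0 is the boundary node: IN[B0] = {}
Applying B0's transfer function to that IN value gives OUT[B0] (row B0 above).

Answer: {e*f}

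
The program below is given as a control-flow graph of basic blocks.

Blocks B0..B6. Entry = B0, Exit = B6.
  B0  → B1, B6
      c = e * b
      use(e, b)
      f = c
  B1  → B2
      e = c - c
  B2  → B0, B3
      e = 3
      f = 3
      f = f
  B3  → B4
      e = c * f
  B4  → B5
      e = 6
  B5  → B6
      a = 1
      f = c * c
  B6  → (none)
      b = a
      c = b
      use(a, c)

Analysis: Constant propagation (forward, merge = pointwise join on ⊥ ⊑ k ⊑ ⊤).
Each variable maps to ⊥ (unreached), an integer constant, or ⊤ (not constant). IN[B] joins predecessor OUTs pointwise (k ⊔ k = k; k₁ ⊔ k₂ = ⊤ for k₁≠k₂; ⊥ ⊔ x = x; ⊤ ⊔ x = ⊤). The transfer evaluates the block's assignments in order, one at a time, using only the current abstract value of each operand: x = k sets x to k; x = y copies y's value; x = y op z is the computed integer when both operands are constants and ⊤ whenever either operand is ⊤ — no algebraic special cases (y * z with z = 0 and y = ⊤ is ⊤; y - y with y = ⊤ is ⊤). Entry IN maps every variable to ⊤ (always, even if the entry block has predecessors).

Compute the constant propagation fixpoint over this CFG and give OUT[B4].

Answer: {a: ⊤, b: ⊤, c: ⊤, d: ⊤, e: 6, f: 3}

Trace:
Per-block solution:
  B0:  IN=(all ⊤)  OUT=(all ⊤)
  B1:  IN=(all ⊤)  OUT=(all ⊤)
  B2:  IN=(all ⊤)  OUT={e:3, f:3; rest ⊤}
  B3:  IN={e:3, f:3; rest ⊤}  OUT={f:3; rest ⊤}
  B4:  IN={f:3; rest ⊤}  OUT={e:6, f:3; rest ⊤}
  B5:  IN={e:6, f:3; rest ⊤}  OUT={a:1, e:6; rest ⊤}
  B6:  IN=(all ⊤)  OUT=(all ⊤)

Merge at B4: IN[B4] = OUT[B3] = {a: ⊤, b: ⊤, c: ⊤, d: ⊤, e: ⊤, f: 3}
Applying B4's transfer function to that IN value gives OUT[B4] (row B4 above).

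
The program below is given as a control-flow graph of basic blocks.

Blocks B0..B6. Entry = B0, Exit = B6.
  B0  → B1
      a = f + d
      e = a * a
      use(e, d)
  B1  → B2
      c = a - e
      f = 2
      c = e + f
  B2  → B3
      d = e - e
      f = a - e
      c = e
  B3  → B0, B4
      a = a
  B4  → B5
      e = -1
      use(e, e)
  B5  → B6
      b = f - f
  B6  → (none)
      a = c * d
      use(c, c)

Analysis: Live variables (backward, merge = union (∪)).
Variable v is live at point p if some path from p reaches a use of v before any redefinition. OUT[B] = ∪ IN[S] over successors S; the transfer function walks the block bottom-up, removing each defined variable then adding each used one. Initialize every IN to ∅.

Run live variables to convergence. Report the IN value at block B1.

Answer: {a, e}

Trace:
Fixpoint table:
  B0: | IN={d, f} | OUT={a, e}
  B1: | IN={a, e} | OUT={a, e}
  B2: | IN={a, e} | OUT={a, c, d, f}
  B3: | IN={a, c, d, f} | OUT={c, d, f}
  B4: | IN={c, d, f} | OUT={c, d, f}
  B5: | IN={c, d, f} | OUT={c, d}
  B6: | IN={c, d} | OUT={}

Merge at B1: OUT[B1] = IN[B2] = {a, e}
Applying B1's transfer function to that OUT value gives IN[B1] (row B1 above).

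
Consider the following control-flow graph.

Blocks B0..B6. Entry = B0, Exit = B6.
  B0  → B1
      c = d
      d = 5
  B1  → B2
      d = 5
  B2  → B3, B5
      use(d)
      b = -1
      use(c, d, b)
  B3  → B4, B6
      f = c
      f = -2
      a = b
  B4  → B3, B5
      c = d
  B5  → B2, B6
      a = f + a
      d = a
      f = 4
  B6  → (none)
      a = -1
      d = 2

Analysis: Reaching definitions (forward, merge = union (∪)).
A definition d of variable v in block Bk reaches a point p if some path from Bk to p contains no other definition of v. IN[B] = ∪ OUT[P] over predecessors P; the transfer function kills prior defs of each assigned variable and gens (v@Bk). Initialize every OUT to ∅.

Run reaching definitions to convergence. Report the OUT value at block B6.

Answer: {a@B6, b@B2, c@B0, c@B4, d@B6, f@B3, f@B5}

Trace:
Per-block solution:
  B0: | IN={} | OUT={c@B0, d@B0}
  B1: | IN={c@B0, d@B0} | OUT={c@B0, d@B1}
  B2: | IN={a@B5, b@B2, c@B0, c@B4, d@B1, d@B5, f@B5} | OUT={a@B5, b@B2, c@B0, c@B4, d@B1, d@B5, f@B5}
  B3: | IN={a@B3, a@B5, b@B2, c@B0, c@B4, d@B1, d@B5, f@B3, f@B5} | OUT={a@B3, b@B2, c@B0, c@B4, d@B1, d@B5, f@B3}
  B4: | IN={a@B3, b@B2, c@B0, c@B4, d@B1, d@B5, f@B3} | OUT={a@B3, b@B2, c@B4, d@B1, d@B5, f@B3}
  B5: | IN={a@B3, a@B5, b@B2, c@B0, c@B4, d@B1, d@B5, f@B3, f@B5} | OUT={a@B5, b@B2, c@B0, c@B4, d@B5, f@B5}
  B6: | IN={a@B3, a@B5, b@B2, c@B0, c@B4, d@B1, d@B5, f@B3, f@B5} | OUT={a@B6, b@B2, c@B0, c@B4, d@B6, f@B3, f@B5}

Merge at B6: IN[B6] = OUT[B3] ⊔ OUT[B5] = {a@B3, a@B5, b@B2, c@B0, c@B4, d@B1, d@B5, f@B3, f@B5}
Applying B6's transfer function to that IN value gives OUT[B6] (row B6 above).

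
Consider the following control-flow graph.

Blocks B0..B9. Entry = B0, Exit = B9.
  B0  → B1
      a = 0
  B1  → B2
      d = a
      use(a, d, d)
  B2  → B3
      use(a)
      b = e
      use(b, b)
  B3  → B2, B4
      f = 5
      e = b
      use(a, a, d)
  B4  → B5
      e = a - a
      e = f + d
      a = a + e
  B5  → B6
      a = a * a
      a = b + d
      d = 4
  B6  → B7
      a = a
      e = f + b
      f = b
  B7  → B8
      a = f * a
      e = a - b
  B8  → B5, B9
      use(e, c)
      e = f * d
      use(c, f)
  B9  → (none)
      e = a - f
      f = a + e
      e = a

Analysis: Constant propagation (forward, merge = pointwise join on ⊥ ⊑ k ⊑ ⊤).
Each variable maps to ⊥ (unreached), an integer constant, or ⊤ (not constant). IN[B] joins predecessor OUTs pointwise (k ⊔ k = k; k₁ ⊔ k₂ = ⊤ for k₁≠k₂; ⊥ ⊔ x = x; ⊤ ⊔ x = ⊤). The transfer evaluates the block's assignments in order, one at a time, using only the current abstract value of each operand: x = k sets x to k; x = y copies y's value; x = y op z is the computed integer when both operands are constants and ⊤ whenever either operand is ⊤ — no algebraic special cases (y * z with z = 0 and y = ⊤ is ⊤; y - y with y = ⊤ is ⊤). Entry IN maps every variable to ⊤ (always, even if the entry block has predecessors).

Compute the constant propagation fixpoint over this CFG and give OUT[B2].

Answer: {a: 0, b: ⊤, c: ⊤, d: 0, e: ⊤, f: ⊤}

Trace:
Fixpoint table:
  B0:   IN=(all ⊤)   OUT={a:0; rest ⊤}
  B1:   IN={a:0; rest ⊤}   OUT={a:0, d:0; rest ⊤}
  B2:   IN={a:0, d:0; rest ⊤}   OUT={a:0, d:0; rest ⊤}
  B3:   IN={a:0, d:0; rest ⊤}   OUT={a:0, d:0, f:5; rest ⊤}
  B4:   IN={a:0, d:0, f:5; rest ⊤}   OUT={a:5, d:0, e:5, f:5; rest ⊤}
  B5:   IN=(all ⊤)   OUT={d:4; rest ⊤}
  B6:   IN={d:4; rest ⊤}   OUT={d:4; rest ⊤}
  B7:   IN={d:4; rest ⊤}   OUT={d:4; rest ⊤}
  B8:   IN={d:4; rest ⊤}   OUT={d:4; rest ⊤}
  B9:   IN={d:4; rest ⊤}   OUT={d:4; rest ⊤}

Merge at B2: IN[B2] = OUT[B1] ⊔ OUT[B3] = {a: 0, b: ⊤, c: ⊤, d: 0, e: ⊤, f: ⊤}
Applying B2's transfer function to that IN value gives OUT[B2] (row B2 above).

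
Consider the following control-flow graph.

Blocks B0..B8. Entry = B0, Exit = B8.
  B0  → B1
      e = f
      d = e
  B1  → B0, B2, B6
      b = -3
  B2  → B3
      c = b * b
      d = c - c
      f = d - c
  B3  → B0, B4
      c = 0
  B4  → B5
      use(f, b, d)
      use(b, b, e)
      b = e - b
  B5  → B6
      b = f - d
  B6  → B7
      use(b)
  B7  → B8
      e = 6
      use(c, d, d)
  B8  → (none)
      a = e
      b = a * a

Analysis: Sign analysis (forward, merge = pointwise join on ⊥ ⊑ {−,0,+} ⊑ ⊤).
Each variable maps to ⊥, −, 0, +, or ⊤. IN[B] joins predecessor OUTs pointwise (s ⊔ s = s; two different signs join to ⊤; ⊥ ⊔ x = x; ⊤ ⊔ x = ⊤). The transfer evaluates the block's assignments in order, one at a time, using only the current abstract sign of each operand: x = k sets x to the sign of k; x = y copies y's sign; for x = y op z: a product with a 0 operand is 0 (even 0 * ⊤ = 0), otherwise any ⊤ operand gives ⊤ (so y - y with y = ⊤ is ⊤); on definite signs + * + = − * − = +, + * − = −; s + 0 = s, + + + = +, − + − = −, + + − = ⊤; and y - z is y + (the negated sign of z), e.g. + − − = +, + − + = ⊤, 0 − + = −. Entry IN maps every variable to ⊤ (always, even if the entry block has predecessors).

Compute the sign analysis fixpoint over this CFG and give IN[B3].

Answer: {a: ⊤, b: -, c: +, d: ⊤, e: ⊤, f: ⊤}

Derivation:
Fixpoint table:
  B0:   IN=(all ⊤)   OUT=(all ⊤)
  B1:   IN=(all ⊤)   OUT={b:-; rest ⊤}
  B2:   IN={b:-; rest ⊤}   OUT={b:-, c:+; rest ⊤}
  B3:   IN={b:-, c:+; rest ⊤}   OUT={b:-, c:0; rest ⊤}
  B4:   IN={b:-, c:0; rest ⊤}   OUT={c:0; rest ⊤}
  B5:   IN={c:0; rest ⊤}   OUT={c:0; rest ⊤}
  B6:   IN=(all ⊤)   OUT=(all ⊤)
  B7:   IN=(all ⊤)   OUT={e:+; rest ⊤}
  B8:   IN={e:+; rest ⊤}   OUT={a:+, b:+, e:+; rest ⊤}

Merge at B3: IN[B3] = OUT[B2] = {a: ⊤, b: -, c: +, d: ⊤, e: ⊤, f: ⊤}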